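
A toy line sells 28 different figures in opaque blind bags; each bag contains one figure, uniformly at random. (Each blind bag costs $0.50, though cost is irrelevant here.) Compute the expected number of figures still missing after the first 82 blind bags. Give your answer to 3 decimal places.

1.419

For each figure, P(unseen after 82) = (27/28)^82 = 0.0507.
By linearity of expectation, E[unseen] = 28·(27/28)^82 = 1.4191.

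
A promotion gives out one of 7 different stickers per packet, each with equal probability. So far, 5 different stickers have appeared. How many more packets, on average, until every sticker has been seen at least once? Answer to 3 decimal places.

10.500

The wait to go from k to k+1 distinct stickers is geometric with mean 7/(7-k).
Sum over k = 5,...,6: E = 7/2 + 7/1 = 10.5000.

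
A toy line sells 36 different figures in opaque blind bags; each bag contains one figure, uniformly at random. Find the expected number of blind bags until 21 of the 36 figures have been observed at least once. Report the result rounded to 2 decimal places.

30.83

Going from k to k+1 distinct takes a geometric number of blind bags with mean 36/(36-k).
Sum over k = 0,...,20: E = 36/36 + 36/35 + 36/34 + ... + 36/17 + 36/16 = 30.828.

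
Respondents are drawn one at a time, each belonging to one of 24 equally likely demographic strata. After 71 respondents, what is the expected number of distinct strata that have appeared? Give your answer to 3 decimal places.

22.831

For each stratum, P(seen in 71 respondents) = 1 - (23/24)^71 = 0.9513.
By linearity of expectation, E[distinct seen] = 24·(1 - (23/24)^71) = 22.8308.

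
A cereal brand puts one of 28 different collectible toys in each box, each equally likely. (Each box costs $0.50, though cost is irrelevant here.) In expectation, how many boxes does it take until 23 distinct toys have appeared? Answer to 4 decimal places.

Going from k to k+1 distinct takes a geometric number of boxes with mean 28/(28-k).
Sum over k = 0,...,22: E = 28/28 + 28/27 + 28/26 + ... + 28/7 + 28/6 = 46.02746.

46.0275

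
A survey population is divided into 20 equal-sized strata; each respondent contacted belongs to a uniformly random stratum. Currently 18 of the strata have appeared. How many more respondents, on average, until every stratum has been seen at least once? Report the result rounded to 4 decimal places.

30.0000

From k distinct to k+1 distinct takes on average 20/(20-k) respondents.
Sum over k = 18,...,19: E = 20/2 + 20/1 = 30.00000.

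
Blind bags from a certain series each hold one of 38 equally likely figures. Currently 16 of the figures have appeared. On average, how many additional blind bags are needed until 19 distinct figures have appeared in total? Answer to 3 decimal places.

With k distinct figures already seen, the next new one takes an expected 38/(38-k) blind bags.
Sum over k = 16,...,18: E = 38/22 + 38/21 + 38/20 = 5.4368.

5.437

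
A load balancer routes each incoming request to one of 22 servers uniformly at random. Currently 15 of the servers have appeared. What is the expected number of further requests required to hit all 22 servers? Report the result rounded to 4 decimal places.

57.0429

The wait to go from k to k+1 distinct servers is geometric with mean 22/(22-k).
Sum over k = 15,...,21: E = 22/7 + 22/6 + 22/5 + ... + 22/2 + 22/1 = 57.04286.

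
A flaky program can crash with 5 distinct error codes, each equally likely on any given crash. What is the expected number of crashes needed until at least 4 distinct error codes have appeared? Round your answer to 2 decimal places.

6.42

With k distinct error codes already seen, the next new one arrives after an expected 5/(5-k) crashes.
Sum over k = 0,...,3: E = 5/5 + 5/4 + 5/3 + 5/2 = 6.417.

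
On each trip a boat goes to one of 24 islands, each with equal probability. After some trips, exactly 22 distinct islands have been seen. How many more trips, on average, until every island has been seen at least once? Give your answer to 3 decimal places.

The wait to go from k to k+1 distinct islands is geometric with mean 24/(24-k).
Sum over k = 22,...,23: E = 24/2 + 24/1 = 36.0000.

36.000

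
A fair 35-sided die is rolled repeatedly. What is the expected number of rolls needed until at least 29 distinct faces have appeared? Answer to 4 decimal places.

59.3873

Going from k to k+1 distinct takes a geometric number of rolls with mean 35/(35-k).
Sum over k = 0,...,28: E = 35/35 + 35/34 + 35/33 + ... + 35/8 + 35/7 = 59.38735.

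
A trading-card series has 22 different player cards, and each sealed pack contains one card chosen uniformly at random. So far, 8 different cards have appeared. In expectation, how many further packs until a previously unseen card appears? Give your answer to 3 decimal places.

Each pack yields a new card with probability (22-8)/22 = 14/22, so the wait is geometric with mean 22/14.
E = 22/14 = 1.5714.

1.571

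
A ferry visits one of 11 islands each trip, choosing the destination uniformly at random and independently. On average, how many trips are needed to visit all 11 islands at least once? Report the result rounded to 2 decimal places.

Split into phases: going from k distinct to k+1 distinct takes on average 11/(11-k) trips.
E[T] = 11/11 + 11/10 + 11/9 + ... + 11/2 + 11/1 = 11·H_{11}.
H_{11} = 3.020, so E[T] = 33.219.

33.22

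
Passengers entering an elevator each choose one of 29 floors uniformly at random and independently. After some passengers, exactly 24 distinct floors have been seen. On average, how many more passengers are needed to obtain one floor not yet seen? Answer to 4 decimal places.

5.8000

The number of passengers until the next new floor is geometric with success probability 5/29, so its mean is 29/5.
E = 29/5 = 5.80000.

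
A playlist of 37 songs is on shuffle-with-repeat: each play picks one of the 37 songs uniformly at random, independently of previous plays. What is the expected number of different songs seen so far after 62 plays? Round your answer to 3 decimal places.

For each song, P(seen in 62 plays) = 1 - (36/37)^62 = 0.8171.
By linearity of expectation, E[distinct seen] = 37·(1 - (36/37)^62) = 30.2322.

30.232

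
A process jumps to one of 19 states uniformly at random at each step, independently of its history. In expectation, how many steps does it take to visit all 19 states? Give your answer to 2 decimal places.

The wait to go from k to k+1 distinct states is geometric with mean 19/(19-k).
E[T] = 19/19 + 19/18 + 19/17 + ... + 19/2 + 19/1 = 19·H_{19}.
H_{19} = 3.548, so E[T] = 67.407.

67.41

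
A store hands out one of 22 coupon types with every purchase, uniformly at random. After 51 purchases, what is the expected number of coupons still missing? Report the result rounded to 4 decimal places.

2.0514

For each coupon, P(unseen after 51) = (21/22)^51 = 0.09325.
By linearity of expectation, E[unseen] = 22·(21/22)^51 = 2.05140.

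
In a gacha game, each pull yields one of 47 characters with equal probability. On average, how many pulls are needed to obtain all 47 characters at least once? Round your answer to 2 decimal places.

208.58

After k distinct characters have appeared, the next pull gives a new one with probability (47-k)/47, so the expected wait for the (k+1)-th is 47/(47-k).
E[T] = 47/47 + 47/46 + 47/45 + ... + 47/2 + 47/1 = 47·H_{47}.
H_{47} = 4.438, so E[T] = 208.584.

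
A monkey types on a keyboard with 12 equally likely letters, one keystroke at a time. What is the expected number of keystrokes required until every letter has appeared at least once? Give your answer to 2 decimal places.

37.24

After k distinct letters have appeared, the next keystroke gives a new one with probability (12-k)/12, so the expected wait for the (k+1)-th is 12/(12-k).
E[T] = 12/12 + 12/11 + 12/10 + ... + 12/2 + 12/1 = 12·H_{12}.
H_{12} = 3.103, so E[T] = 37.239.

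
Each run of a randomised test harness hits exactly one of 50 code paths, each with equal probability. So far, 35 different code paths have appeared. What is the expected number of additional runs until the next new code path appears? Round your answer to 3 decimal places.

The number of runs until the next new code path is geometric with success probability 15/50, so its mean is 50/15.
E = 50/15 = 3.3333.

3.333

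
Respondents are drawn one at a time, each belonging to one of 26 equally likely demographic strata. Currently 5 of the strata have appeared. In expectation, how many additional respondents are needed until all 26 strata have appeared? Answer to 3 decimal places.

94.779

With k distinct strata already seen, the next new one takes an expected 26/(26-k) respondents.
Sum over k = 5,...,25: E = 26/21 + 26/20 + 26/19 + ... + 26/2 + 26/1 = 94.7793.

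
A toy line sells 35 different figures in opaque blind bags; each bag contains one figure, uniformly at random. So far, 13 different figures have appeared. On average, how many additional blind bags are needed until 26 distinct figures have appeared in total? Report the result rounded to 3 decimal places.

With k distinct figures already seen, the next new one takes an expected 35/(35-k) blind bags.
Sum over k = 13,...,25: E = 35/22 + 35/21 + 35/20 + ... + 35/11 + 35/10 = 30.1646.

30.165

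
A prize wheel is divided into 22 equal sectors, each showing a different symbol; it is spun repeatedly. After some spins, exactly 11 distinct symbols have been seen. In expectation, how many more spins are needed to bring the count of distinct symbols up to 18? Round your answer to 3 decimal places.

The wait to go from k to k+1 distinct symbols is geometric with mean 22/(22-k).
Sum over k = 11,...,17: E = 22/11 + 22/10 + 22/9 + ... + 22/6 + 22/5 = 20.6040.

20.604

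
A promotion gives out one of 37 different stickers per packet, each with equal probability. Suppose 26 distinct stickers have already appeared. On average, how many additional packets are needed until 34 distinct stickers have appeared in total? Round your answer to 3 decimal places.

43.902

The wait to go from k to k+1 distinct stickers is geometric with mean 37/(37-k).
Sum over k = 26,...,33: E = 37/11 + 37/10 + 37/9 + ... + 37/5 + 37/4 = 43.9021.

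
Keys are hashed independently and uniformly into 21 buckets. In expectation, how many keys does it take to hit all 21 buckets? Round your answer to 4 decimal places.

Split into phases: going from k distinct to k+1 distinct takes on average 21/(21-k) keys.
E[T] = 21/21 + 21/20 + 21/19 + ... + 21/2 + 21/1 = 21·H_{21}.
H_{21} = 3.64536, so E[T] = 76.55253.

76.5525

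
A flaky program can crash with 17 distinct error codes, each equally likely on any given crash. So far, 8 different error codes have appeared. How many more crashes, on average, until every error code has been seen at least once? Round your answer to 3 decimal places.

From k distinct to k+1 distinct takes on average 17/(17-k) crashes.
Sum over k = 8,...,16: E = 17/9 + 17/8 + 17/7 + ... + 17/2 + 17/1 = 48.0925.

48.092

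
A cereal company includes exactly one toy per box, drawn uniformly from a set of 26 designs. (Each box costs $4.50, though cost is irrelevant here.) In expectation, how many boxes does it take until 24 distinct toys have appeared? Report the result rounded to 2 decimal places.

61.21

Going from k to k+1 distinct takes a geometric number of boxes with mean 26/(26-k).
Sum over k = 0,...,23: E = 26/26 + 26/25 + 26/24 + ... + 26/4 + 26/3 = 61.215.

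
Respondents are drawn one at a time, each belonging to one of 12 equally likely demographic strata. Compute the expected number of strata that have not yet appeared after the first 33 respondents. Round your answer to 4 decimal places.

For each stratum, P(unseen after 33) = (11/12)^33 = 0.05662.
By linearity of expectation, E[unseen] = 12·(11/12)^33 = 0.67945.

0.6795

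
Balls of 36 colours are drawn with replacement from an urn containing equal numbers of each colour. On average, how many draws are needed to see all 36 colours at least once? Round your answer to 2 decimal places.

150.28

The wait to go from k to k+1 distinct colours is geometric with mean 36/(36-k).
E[T] = 36/36 + 36/35 + 36/34 + ... + 36/2 + 36/1 = 36·H_{36}.
H_{36} = 4.175, so E[T] = 150.284.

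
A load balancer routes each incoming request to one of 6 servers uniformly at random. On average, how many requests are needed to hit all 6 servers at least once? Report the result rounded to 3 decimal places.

After k distinct servers have appeared, the next request gives a new one with probability (6-k)/6, so the expected wait for the (k+1)-th is 6/(6-k).
E[T] = 6/6 + 6/5 + 6/4 + 6/3 + 6/2 + 6/1 = 6·H_{6}.
H_{6} = 2.4500, so E[T] = 14.7000.

14.700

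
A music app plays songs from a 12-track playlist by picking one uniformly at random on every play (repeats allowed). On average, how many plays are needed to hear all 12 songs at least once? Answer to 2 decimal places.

37.24

The wait to go from k to k+1 distinct songs is geometric with mean 12/(12-k).
E[T] = 12/12 + 12/11 + 12/10 + ... + 12/2 + 12/1 = 12·H_{12}.
H_{12} = 3.103, so E[T] = 37.239.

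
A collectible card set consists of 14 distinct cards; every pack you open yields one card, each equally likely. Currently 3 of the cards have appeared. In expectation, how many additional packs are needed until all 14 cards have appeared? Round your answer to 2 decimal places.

42.28

The wait to go from k to k+1 distinct cards is geometric with mean 14/(14-k).
Sum over k = 3,...,13: E = 14/11 + 14/10 + 14/9 + ... + 14/2 + 14/1 = 42.278.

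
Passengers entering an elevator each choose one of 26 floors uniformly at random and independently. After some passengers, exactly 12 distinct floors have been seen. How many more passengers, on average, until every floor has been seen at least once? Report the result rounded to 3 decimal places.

The wait to go from k to k+1 distinct floors is geometric with mean 26/(26-k).
Sum over k = 12,...,25: E = 26/14 + 26/13 + 26/12 + ... + 26/2 + 26/1 = 84.5406.

84.541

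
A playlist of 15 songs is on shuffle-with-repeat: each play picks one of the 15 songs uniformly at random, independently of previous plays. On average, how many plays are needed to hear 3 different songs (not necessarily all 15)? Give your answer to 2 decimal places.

Going from k to k+1 distinct takes a geometric number of plays with mean 15/(15-k).
Sum over k = 0,...,2: E = 15/15 + 15/14 + 15/13 = 3.225.

3.23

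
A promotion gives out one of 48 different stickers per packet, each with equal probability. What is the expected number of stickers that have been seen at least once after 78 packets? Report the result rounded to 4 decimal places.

38.7091

For each sticker, P(seen in 78 packets) = 1 - (47/48)^78 = 0.80644.
By linearity of expectation, E[distinct seen] = 48·(1 - (47/48)^78) = 38.70910.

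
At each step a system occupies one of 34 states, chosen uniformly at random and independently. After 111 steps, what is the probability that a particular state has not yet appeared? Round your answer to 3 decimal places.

On each step the fixed state fails to appear with probability 33/34.
P(still missing after 111) = (33/34)^111 = 0.0364.

0.036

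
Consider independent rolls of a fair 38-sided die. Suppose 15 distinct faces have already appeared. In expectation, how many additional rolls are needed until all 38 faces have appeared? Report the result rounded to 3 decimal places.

141.903

From k distinct to k+1 distinct takes on average 38/(38-k) rolls.
Sum over k = 15,...,37: E = 38/23 + 38/22 + 38/21 + ... + 38/2 + 38/1 = 141.9031.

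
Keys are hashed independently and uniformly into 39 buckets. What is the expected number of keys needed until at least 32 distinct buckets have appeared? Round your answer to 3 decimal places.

64.767

With k distinct buckets already seen, the next new one arrives after an expected 39/(39-k) keys.
Sum over k = 0,...,31: E = 39/39 + 39/38 + 39/37 + ... + 39/9 + 39/8 = 64.7667.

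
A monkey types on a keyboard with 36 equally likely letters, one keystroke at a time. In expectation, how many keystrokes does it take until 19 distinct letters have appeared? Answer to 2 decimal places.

With k distinct letters already seen, the next new one arrives after an expected 36/(36-k) keystrokes.
Sum over k = 0,...,18: E = 36/36 + 36/35 + 36/34 + ... + 36/19 + 36/18 = 26.460.

26.46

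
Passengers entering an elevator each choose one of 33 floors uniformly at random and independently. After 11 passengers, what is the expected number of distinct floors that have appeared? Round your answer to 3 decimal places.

9.476

For each floor, P(seen in 11 passengers) = 1 - (32/33)^11 = 0.2872.
By linearity of expectation, E[distinct seen] = 33·(1 - (32/33)^11) = 9.4760.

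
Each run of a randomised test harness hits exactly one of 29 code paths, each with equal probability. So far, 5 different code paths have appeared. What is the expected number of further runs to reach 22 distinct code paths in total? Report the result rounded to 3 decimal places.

34.310

The wait to go from k to k+1 distinct code paths is geometric with mean 29/(29-k).
Sum over k = 5,...,21: E = 29/24 + 29/23 + 29/22 + ... + 29/9 + 29/8 = 34.3099.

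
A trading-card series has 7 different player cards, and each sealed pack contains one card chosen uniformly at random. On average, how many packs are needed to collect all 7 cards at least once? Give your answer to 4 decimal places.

18.1500

The wait to go from k to k+1 distinct cards is geometric with mean 7/(7-k).
E[T] = 7/7 + 7/6 + 7/5 + ... + 7/2 + 7/1 = 7·H_{7}.
H_{7} = 2.59286, so E[T] = 18.15000.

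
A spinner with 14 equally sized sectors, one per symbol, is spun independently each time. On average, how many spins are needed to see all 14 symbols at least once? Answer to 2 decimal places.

The wait to go from k to k+1 distinct symbols is geometric with mean 14/(14-k).
E[T] = 14/14 + 14/13 + 14/12 + ... + 14/2 + 14/1 = 14·H_{14}.
H_{14} = 3.252, so E[T] = 45.522.

45.52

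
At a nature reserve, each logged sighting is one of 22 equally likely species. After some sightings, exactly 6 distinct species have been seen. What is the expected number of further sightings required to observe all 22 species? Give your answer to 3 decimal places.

74.376

From k distinct to k+1 distinct takes on average 22/(22-k) sightings.
Sum over k = 6,...,21: E = 22/16 + 22/15 + 22/14 + ... + 22/2 + 22/1 = 74.3760.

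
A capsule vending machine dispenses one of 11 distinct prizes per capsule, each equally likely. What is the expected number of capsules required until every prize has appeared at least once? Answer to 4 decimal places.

After k distinct prizes have appeared, the next capsule gives a new one with probability (11-k)/11, so the expected wait for the (k+1)-th is 11/(11-k).
E[T] = 11/11 + 11/10 + 11/9 + ... + 11/2 + 11/1 = 11·H_{11}.
H_{11} = 3.01988, so E[T] = 33.21865.

33.2187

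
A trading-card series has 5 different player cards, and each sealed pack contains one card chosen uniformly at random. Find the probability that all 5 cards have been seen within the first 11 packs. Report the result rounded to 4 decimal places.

Let A_i be the event that card i is missing after 11 packs. By inclusion–exclusion on the A_i,
P(all seen) = Σ_{j=0}^{5} (-1)^j C(5,j)((5-j)/5)^11
= 1.00000 - 0.42950 + 0.03628 - 0.00042 + 0.00000 - 0.00000
= 0.60636.

0.6064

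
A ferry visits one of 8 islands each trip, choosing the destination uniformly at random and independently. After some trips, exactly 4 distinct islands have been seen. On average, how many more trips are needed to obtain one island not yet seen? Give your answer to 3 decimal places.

2.000

Each trip yields a new island with probability (8-4)/8 = 4/8, so the wait is geometric with mean 8/4.
E = 8/4 = 2.0000.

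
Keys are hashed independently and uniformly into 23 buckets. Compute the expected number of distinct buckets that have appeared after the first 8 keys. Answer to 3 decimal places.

For each bucket, P(seen in 8 keys) = 1 - (22/23)^8 = 0.2993.
By linearity of expectation, E[distinct seen] = 23·(1 - (22/23)^8) = 6.8829.

6.883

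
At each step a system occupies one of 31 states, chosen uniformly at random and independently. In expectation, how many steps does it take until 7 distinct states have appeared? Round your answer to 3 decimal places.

7.790

With k distinct states already seen, the next new one arrives after an expected 31/(31-k) steps.
Sum over k = 0,...,6: E = 31/31 + 31/30 + 31/29 + ... + 31/26 + 31/25 = 7.7899.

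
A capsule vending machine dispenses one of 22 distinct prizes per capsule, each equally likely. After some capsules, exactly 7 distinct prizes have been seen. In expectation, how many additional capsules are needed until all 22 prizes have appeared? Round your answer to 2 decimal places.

With k distinct prizes already seen, the next new one takes an expected 22/(22-k) capsules.
Sum over k = 7,...,21: E = 22/15 + 22/14 + 22/13 + ... + 22/2 + 22/1 = 73.001.

73.00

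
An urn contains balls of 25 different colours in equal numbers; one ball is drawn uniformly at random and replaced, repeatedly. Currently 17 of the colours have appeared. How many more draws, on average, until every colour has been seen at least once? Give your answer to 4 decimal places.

The wait to go from k to k+1 distinct colours is geometric with mean 25/(25-k).
Sum over k = 17,...,24: E = 25/8 + 25/7 + 25/6 + ... + 25/2 + 25/1 = 67.94643.

67.9464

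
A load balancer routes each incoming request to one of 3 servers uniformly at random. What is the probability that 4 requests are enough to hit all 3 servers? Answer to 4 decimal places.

0.4444

Let A_i be the event that server i is missing after 4 requests. By inclusion–exclusion on the A_i,
P(all seen) = Σ_{j=0}^{3} (-1)^j C(3,j)((3-j)/3)^4
= 1.00000 - 0.59259 + 0.03704 - 0.00000
= 0.44444.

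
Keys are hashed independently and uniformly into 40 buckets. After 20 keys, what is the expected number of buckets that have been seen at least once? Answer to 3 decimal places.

15.892

For each bucket, P(seen in 20 keys) = 1 - (39/40)^20 = 0.3973.
By linearity of expectation, E[distinct seen] = 40·(1 - (39/40)^20) = 15.8925.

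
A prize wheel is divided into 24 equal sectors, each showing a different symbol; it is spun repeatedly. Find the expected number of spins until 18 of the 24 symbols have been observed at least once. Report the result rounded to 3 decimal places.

31.823

Going from k to k+1 distinct takes a geometric number of spins with mean 24/(24-k).
Sum over k = 0,...,17: E = 24/24 + 24/23 + 24/22 + ... + 24/8 + 24/7 = 31.8230.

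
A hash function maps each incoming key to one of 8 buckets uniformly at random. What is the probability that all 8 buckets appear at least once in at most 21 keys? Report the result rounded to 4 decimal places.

By inclusion–exclusion over which buckets are missing,
P(all seen) = Σ_{j=0}^{8} (-1)^j C(8,j)((8-j)/8)^21
= 1.00000 - 0.48446 + 0.06660 - 0.00290 + 0.00003 - 0.00000 + 0.00000 - 0.00000 + 0.00000
= 0.57927.

0.5793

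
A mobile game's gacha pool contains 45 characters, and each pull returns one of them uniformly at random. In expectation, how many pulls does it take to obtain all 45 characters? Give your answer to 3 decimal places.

The wait to go from k to k+1 distinct characters is geometric with mean 45/(45-k).
E[T] = 45/45 + 45/44 + 45/43 + ... + 45/2 + 45/1 = 45·H_{45}.
H_{45} = 4.3949, so E[T] = 197.7727.

197.773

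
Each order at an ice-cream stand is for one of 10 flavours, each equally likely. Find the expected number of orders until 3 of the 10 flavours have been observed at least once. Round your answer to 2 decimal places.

Going from k to k+1 distinct takes a geometric number of orders with mean 10/(10-k).
Sum over k = 0,...,2: E = 10/10 + 10/9 + 10/8 = 3.361.

3.36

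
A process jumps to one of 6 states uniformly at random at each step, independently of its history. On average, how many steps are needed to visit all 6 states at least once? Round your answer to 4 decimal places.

Split into phases: going from k distinct to k+1 distinct takes on average 6/(6-k) steps.
E[T] = 6/6 + 6/5 + 6/4 + 6/3 + 6/2 + 6/1 = 6·H_{6}.
H_{6} = 2.45000, so E[T] = 14.70000.

14.7000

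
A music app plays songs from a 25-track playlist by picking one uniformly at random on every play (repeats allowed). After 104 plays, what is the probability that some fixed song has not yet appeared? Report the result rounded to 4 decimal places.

0.0143

Each play misses the fixed song with probability (25-1)/25 = 24/25, independently.
P(still missing after 104) = (24/25)^104 = 0.01433.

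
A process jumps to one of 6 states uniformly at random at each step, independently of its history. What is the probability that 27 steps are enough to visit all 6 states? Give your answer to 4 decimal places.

Let A_i be the event that state i is missing after 27 steps. By inclusion–exclusion on the A_i,
P(all seen) = Σ_{j=0}^{6} (-1)^j C(6,j)((6-j)/6)^27
= 1.00000 - 0.04368 + 0.00026 - 0.00000 + 0.00000 - 0.00000 + 0.00000
= 0.95659.

0.9566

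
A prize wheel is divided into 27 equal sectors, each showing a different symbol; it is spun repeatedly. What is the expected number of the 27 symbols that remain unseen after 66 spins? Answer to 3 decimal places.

For each symbol, P(unseen after 66) = (26/27)^66 = 0.0828.
By linearity of expectation, E[unseen] = 27·(26/27)^66 = 2.2366.

2.237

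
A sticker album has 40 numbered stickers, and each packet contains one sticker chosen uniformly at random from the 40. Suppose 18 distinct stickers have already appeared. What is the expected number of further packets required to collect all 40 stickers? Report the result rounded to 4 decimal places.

147.6325

From k distinct to k+1 distinct takes on average 40/(40-k) packets.
Sum over k = 18,...,39: E = 40/22 + 40/21 + 40/20 + ... + 40/2 + 40/1 = 147.63253.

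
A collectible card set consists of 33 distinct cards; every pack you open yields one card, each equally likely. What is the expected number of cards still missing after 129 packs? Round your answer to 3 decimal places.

For each card, P(unseen after 129) = (32/33)^129 = 0.0189.
By linearity of expectation, E[unseen] = 33·(32/33)^129 = 0.6231.

0.623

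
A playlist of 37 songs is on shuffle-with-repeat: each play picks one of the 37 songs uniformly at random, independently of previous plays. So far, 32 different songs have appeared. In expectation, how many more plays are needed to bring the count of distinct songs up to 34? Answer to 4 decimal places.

16.6500

From k distinct to k+1 distinct takes on average 37/(37-k) plays.
Sum over k = 32,...,33: E = 37/5 + 37/4 = 16.65000.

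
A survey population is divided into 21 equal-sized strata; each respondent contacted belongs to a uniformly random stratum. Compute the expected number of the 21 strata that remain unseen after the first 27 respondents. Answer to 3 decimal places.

For each stratum, P(unseen after 27) = (20/21)^27 = 0.2678.
By linearity of expectation, E[unseen] = 21·(20/21)^27 = 5.6248.

5.625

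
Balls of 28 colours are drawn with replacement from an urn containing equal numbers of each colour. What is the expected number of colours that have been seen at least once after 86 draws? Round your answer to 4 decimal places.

26.7730

For each colour, P(seen in 86 draws) = 1 - (27/28)^86 = 0.95618.
By linearity of expectation, E[distinct seen] = 28·(1 - (27/28)^86) = 26.77298.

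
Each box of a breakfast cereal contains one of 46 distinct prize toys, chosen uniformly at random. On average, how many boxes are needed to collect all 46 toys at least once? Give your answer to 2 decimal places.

After k distinct toys have appeared, the next box gives a new one with probability (46-k)/46, so the expected wait for the (k+1)-th is 46/(46-k).
E[T] = 46/46 + 46/45 + 46/44 + ... + 46/2 + 46/1 = 46·H_{46}.
H_{46} = 4.417, so E[T] = 203.168.

203.17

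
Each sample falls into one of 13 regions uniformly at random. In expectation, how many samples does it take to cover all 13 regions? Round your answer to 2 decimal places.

The wait to go from k to k+1 distinct regions is geometric with mean 13/(13-k).
E[T] = 13/13 + 13/12 + 13/11 + ... + 13/2 + 13/1 = 13·H_{13}.
H_{13} = 3.180, so E[T] = 41.342.

41.34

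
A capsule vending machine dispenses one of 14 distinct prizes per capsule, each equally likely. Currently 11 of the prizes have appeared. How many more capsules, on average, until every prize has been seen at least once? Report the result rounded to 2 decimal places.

25.67

From k distinct to k+1 distinct takes on average 14/(14-k) capsules.
Sum over k = 11,...,13: E = 14/3 + 14/2 + 14/1 = 25.667.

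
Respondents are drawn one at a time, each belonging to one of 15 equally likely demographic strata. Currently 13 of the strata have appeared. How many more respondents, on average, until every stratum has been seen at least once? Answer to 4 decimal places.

From k distinct to k+1 distinct takes on average 15/(15-k) respondents.
Sum over k = 13,...,14: E = 15/2 + 15/1 = 22.50000.

22.5000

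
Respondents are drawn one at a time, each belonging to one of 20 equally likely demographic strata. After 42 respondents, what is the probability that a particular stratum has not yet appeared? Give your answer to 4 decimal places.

On each respondent the fixed stratum fails to appear with probability 19/20.
P(still missing after 42) = (19/20)^42 = 0.11598.

0.1160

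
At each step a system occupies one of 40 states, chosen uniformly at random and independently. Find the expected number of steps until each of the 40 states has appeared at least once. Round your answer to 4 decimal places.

Split into phases: going from k distinct to k+1 distinct takes on average 40/(40-k) steps.
E[T] = 40/40 + 40/39 + 40/38 + ... + 40/2 + 40/1 = 40·H_{40}.
H_{40} = 4.27854, so E[T] = 171.14172.

171.1417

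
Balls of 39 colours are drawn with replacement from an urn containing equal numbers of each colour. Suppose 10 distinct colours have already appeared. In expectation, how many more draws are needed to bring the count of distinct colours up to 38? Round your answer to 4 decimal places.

The wait to go from k to k+1 distinct colours is geometric with mean 39/(39-k).
Sum over k = 10,...,37: E = 39/29 + 39/28 + 39/27 + ... + 39/3 + 39/2 = 115.50450.

115.5045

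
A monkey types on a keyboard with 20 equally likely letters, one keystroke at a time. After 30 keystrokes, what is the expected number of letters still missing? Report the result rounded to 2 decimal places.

4.29

For each letter, P(unseen after 30) = (19/20)^30 = 0.215.
By linearity of expectation, E[unseen] = 20·(19/20)^30 = 4.293.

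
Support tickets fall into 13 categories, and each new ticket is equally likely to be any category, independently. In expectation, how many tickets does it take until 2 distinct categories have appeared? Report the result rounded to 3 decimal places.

2.083

Going from k to k+1 distinct takes a geometric number of tickets with mean 13/(13-k).
Sum over k = 0,...,1: E = 13/13 + 13/12 = 2.0833.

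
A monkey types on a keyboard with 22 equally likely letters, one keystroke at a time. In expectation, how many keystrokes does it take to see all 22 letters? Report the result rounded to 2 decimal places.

Split into phases: going from k distinct to k+1 distinct takes on average 22/(22-k) keystrokes.
E[T] = 22/22 + 22/21 + 22/20 + ... + 22/2 + 22/1 = 22·H_{22}.
H_{22} = 3.691, so E[T] = 81.198.

81.20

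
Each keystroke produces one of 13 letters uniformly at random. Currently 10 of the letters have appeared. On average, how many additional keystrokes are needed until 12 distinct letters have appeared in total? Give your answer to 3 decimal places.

The wait to go from k to k+1 distinct letters is geometric with mean 13/(13-k).
Sum over k = 10,...,11: E = 13/3 + 13/2 = 10.8333.

10.833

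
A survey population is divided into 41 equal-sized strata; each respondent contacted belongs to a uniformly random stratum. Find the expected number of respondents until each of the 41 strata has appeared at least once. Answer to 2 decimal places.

The wait to go from k to k+1 distinct strata is geometric with mean 41/(41-k).
E[T] = 41/41 + 41/40 + 41/39 + ... + 41/2 + 41/1 = 41·H_{41}.
H_{41} = 4.303, so E[T] = 176.420.

176.42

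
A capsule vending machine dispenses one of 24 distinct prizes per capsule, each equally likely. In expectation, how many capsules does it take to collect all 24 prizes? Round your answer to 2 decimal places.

The wait to go from k to k+1 distinct prizes is geometric with mean 24/(24-k).
E[T] = 24/24 + 24/23 + 24/22 + ... + 24/2 + 24/1 = 24·H_{24}.
H_{24} = 3.776, so E[T] = 90.623.

90.62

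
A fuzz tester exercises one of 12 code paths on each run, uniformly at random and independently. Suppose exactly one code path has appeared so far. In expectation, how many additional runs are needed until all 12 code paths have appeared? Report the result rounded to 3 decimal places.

The wait to go from k to k+1 distinct code paths is geometric with mean 12/(12-k).
Sum over k = 1,...,11: E = 12/11 + 12/10 + 12/9 + ... + 12/2 + 12/1 = 36.2385.

36.239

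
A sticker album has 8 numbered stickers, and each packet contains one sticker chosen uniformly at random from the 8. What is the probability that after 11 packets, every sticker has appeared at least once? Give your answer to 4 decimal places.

0.0558

Let A_i be the event that sticker i is missing after 11 packets. By inclusion–exclusion on the A_i,
P(all seen) = Σ_{j=0}^{8} (-1)^j C(8,j)((8-j)/8)^11
= 1.00000 - 1.84153 + 1.18258 - 0.31832 + 0.03418 - 0.00115 + 0.00001 - 0.00000 + 0.00000
= 0.05576.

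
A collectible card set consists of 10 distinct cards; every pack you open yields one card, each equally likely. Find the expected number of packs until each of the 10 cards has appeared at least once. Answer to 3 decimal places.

29.290

The wait to go from k to k+1 distinct cards is geometric with mean 10/(10-k).
E[T] = 10/10 + 10/9 + 10/8 + ... + 10/2 + 10/1 = 10·H_{10}.
H_{10} = 2.9290, so E[T] = 29.2897.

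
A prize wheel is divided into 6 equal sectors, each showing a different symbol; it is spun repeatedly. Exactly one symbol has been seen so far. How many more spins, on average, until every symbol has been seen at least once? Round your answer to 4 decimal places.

From k distinct to k+1 distinct takes on average 6/(6-k) spins.
Sum over k = 1,...,5: E = 6/5 + 6/4 + 6/3 + 6/2 + 6/1 = 13.70000.

13.7000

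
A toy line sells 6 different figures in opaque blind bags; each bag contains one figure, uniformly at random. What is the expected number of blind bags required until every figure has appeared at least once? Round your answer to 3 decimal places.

Split into phases: going from k distinct to k+1 distinct takes on average 6/(6-k) blind bags.
E[T] = 6/6 + 6/5 + 6/4 + 6/3 + 6/2 + 6/1 = 6·H_{6}.
H_{6} = 2.4500, so E[T] = 14.7000.

14.700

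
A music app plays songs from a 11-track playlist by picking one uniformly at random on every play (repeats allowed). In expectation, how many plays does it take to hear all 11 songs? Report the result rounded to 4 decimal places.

33.2187

After k distinct songs have appeared, the next play gives a new one with probability (11-k)/11, so the expected wait for the (k+1)-th is 11/(11-k).
E[T] = 11/11 + 11/10 + 11/9 + ... + 11/2 + 11/1 = 11·H_{11}.
H_{11} = 3.01988, so E[T] = 33.21865.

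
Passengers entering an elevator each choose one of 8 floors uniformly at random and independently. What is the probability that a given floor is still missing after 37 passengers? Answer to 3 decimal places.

0.007

Each passenger misses the fixed floor with probability (8-1)/8 = 7/8, independently.
P(still missing after 37) = (7/8)^37 = 0.0071.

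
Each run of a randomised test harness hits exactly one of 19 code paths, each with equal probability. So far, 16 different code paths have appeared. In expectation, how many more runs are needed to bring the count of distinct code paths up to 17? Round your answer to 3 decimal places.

With k distinct code paths already seen, the next new one takes an expected 19/(19-k) runs.
Only the k = 16 term is needed: E = 19/3 = 6.3333.

6.333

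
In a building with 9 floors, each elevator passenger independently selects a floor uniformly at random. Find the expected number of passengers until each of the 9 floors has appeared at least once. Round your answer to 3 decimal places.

25.461

Split into phases: going from k distinct to k+1 distinct takes on average 9/(9-k) passengers.
E[T] = 9/9 + 9/8 + 9/7 + ... + 9/2 + 9/1 = 9·H_{9}.
H_{9} = 2.8290, so E[T] = 25.4607.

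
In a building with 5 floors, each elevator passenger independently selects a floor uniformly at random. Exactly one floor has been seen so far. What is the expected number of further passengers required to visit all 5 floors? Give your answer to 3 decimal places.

From k distinct to k+1 distinct takes on average 5/(5-k) passengers.
Sum over k = 1,...,4: E = 5/4 + 5/3 + 5/2 + 5/1 = 10.4167.

10.417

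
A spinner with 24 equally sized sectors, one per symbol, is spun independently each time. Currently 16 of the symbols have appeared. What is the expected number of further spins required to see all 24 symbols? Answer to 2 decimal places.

The wait to go from k to k+1 distinct symbols is geometric with mean 24/(24-k).
Sum over k = 16,...,23: E = 24/8 + 24/7 + 24/6 + ... + 24/2 + 24/1 = 65.229.

65.23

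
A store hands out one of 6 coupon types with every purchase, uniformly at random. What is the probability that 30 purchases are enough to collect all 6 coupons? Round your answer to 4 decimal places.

By inclusion–exclusion over which coupons are missing,
P(all seen) = Σ_{j=0}^{6} (-1)^j C(6,j)((6-j)/6)^30
= 1.00000 - 0.02528 + 0.00008 - 0.00000 + 0.00000 - 0.00000 + 0.00000
= 0.97480.

0.9748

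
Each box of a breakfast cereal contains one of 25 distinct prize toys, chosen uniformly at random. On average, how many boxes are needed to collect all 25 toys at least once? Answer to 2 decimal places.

95.40

Split into phases: going from k distinct to k+1 distinct takes on average 25/(25-k) boxes.
E[T] = 25/25 + 25/24 + 25/23 + ... + 25/2 + 25/1 = 25·H_{25}.
H_{25} = 3.816, so E[T] = 95.399.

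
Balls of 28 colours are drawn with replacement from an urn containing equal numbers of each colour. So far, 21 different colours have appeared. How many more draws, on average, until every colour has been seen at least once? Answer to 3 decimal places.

72.600

With k distinct colours already seen, the next new one takes an expected 28/(28-k) draws.
Sum over k = 21,...,27: E = 28/7 + 28/6 + 28/5 + ... + 28/2 + 28/1 = 72.6000.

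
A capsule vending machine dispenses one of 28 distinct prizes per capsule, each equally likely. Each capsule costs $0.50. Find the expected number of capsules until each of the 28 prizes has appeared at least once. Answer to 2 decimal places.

109.96

The wait to go from k to k+1 distinct prizes is geometric with mean 28/(28-k).
E[T] = 28/28 + 28/27 + 28/26 + ... + 28/2 + 28/1 = 28·H_{28}.
H_{28} = 3.927, so E[T] = 109.961.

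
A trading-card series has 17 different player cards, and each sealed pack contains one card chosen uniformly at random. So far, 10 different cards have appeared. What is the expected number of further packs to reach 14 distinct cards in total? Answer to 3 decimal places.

12.912

From k distinct to k+1 distinct takes on average 17/(17-k) packs.
Sum over k = 10,...,13: E = 17/7 + 17/6 + 17/5 + 17/4 = 12.9119.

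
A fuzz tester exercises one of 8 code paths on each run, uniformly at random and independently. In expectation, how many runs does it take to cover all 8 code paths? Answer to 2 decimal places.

21.74

The wait to go from k to k+1 distinct code paths is geometric with mean 8/(8-k).
E[T] = 8/8 + 8/7 + 8/6 + ... + 8/2 + 8/1 = 8·H_{8}.
H_{8} = 2.718, so E[T] = 21.743.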